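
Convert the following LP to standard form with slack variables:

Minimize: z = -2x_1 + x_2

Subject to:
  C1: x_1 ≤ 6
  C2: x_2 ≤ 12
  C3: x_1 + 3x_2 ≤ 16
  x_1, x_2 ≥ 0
min z = -2x_1 + x_2

s.t.
  x_1 + s1 = 6
  x_2 + s2 = 12
  x_1 + 3x_2 + s3 = 16
  x_1, x_2, s1, s2, s3 ≥ 0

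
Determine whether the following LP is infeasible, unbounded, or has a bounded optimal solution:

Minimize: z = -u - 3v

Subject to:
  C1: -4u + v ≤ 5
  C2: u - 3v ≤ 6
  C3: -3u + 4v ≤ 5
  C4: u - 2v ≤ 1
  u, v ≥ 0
Feasible point: (0, 0) satisfies every constraint, so the LP is feasible.
Direction d = (4, 3): for each constraint row a, a·d ≤ 0 —
  (-4)(4) + (1)(3) = -13 ≤ 0
  (1)(4) + (-3)(3) = -5 ≤ 0
  (-3)(4) + (4)(3) = 0 ≤ 0
  (1)(4) + (-2)(3) = -2 ≤ 0
and d ≥ 0, so (0, 0) + t·d stays feasible for every t ≥ 0. Along this ray z = -u - 3v changes by -13 per unit t, so z → −∞.

Unbounded: there is a feasible ray along which z → −∞.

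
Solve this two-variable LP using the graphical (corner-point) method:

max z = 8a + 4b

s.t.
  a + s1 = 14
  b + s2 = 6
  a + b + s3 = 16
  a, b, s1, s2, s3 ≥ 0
Each vertex is the intersection of two constraint boundaries that also satisfies all remaining constraints:
  a = 0 and b = 0 → (0, 0)
  a = 14 and b = 0 → (14, 0)
  a = 14 and a + b = 16 → (14, 2)
  b = 6 and a + b = 16 → (10, 6)
  b = 6 and a = 0 → (0, 6)

Evaluating z = 8a + 4b at each vertex:
  (0, 0): z = 0
  (14, 0): z = 112
  (14, 2): z = 120
  (10, 6): z = 104
  (0, 6): z = 24

The maximum is at (14, 2) with z = 120.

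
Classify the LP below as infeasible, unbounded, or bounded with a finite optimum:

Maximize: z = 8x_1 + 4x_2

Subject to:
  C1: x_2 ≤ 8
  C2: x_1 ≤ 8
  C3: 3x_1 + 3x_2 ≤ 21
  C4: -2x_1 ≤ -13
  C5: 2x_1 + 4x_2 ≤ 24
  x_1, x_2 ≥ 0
The point (7, 0) satisfies every constraint, so the LP is feasible; the constraints give x_1 ≤ 8 and x_2 ≤ 8, which with x_1, x_2 ≥ 0 keep the feasible region inside a bounded box. A feasible, bounded LP attains a finite optimum at a vertex.

Evaluating z = 8x_1 + 4x_2 at each vertex:
  (6.5, 0): z = 52
  (7, 0): z = 56
  (6.5, 0.5): z = 54

The LP has an optimal solution: (7, 0) with z = 56.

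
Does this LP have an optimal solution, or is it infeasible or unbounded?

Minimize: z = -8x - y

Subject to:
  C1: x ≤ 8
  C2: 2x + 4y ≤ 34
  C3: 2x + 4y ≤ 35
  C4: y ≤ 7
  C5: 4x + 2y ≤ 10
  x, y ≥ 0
The point (2.5, 0) satisfies every constraint, so the LP is feasible; the constraints give x ≤ 8 and y ≤ 7, which with x, y ≥ 0 keep the feasible region inside a bounded box. A feasible, bounded LP attains a finite optimum at a vertex.

The LP has an optimal solution: (2.5, 0) with z = -20.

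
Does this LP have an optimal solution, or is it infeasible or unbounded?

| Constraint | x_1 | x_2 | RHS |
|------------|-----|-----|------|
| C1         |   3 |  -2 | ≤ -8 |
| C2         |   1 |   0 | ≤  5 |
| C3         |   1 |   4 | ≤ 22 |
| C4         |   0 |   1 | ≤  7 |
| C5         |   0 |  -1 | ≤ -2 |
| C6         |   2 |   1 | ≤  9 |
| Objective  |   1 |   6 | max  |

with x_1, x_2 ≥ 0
The point (0, 5.5) satisfies every constraint, so the LP is feasible; the constraints give x_1 ≤ 5 and x_2 ≤ 7, which with x_1, x_2 ≥ 0 keep the feasible region inside a bounded box. A feasible, bounded LP attains a finite optimum at a vertex.

Bounded optimum: z* = 33 at (0, 5.5).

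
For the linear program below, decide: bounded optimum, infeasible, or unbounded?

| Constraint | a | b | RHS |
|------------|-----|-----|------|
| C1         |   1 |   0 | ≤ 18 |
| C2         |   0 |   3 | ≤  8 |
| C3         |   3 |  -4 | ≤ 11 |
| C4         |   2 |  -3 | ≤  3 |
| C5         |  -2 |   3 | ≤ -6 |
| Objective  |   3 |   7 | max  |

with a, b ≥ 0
C4 requires 2a - 3b ≤ 3, while C5 (-2a + 3b ≤ -6) is equivalent to 2a - 3b ≥ 6. Together they would need 6 ≤ 2a - 3b ≤ 3, which is impossible since 6 > 3. No point satisfies all constraints.

The feasible region is empty; the LP is infeasible.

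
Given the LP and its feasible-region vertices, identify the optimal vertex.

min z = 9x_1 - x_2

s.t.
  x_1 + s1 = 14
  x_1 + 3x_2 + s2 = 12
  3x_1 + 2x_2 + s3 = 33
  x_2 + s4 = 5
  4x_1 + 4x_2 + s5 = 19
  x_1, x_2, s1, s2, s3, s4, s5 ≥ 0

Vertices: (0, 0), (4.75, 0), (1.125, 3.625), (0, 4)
(0, 4) with z = -4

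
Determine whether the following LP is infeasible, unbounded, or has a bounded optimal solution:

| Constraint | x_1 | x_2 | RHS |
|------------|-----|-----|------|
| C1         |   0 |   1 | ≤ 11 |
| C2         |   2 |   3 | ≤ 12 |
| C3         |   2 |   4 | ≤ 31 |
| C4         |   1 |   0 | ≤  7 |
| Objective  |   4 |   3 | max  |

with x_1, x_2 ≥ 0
The point (6, 0) satisfies every constraint, so the LP is feasible; the constraints give x_1 ≤ 7 and x_2 ≤ 11, which with x_1, x_2 ≥ 0 keep the feasible region inside a bounded box. A feasible, bounded LP attains a finite optimum at a vertex.

Evaluating z = 4x_1 + 3x_2 at each vertex:
  (0, 0): z = 0
  (6, 0): z = 24
  (0, 4): z = 12

The LP has an optimal solution: (6, 0) with z = 24.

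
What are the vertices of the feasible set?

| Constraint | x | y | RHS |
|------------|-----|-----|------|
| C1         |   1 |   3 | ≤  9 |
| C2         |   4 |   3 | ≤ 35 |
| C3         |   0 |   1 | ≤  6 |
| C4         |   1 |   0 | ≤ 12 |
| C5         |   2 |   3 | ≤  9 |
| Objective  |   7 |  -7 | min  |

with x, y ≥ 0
Each vertex is the intersection of two constraint boundaries that also satisfies all remaining constraints:
  x = 0 and y = 0 → (0, 0)
  2x + 3y = 9 and y = 0 → (4.5, 0)
  x + 3y = 9 and 2x + 3y = 9 → (0, 3)

Vertices: (0, 0), (4.5, 0), (0, 3)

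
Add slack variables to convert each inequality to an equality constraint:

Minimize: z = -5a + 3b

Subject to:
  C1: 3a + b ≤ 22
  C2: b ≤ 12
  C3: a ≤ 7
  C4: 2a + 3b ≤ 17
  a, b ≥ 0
min z = -5a + 3b

s.t.
  3a + b + s1 = 22
  b + s2 = 12
  a + s3 = 7
  2a + 3b + s4 = 17
  a, b, s1, s2, s3, s4 ≥ 0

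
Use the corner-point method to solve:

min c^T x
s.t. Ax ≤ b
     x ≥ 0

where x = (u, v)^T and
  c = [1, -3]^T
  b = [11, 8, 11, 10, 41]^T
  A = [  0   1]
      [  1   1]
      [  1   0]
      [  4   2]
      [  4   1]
Each vertex is the intersection of two constraint boundaries that also satisfies all remaining constraints:
  u = 0 and v = 0 → (0, 0)
  4u + 2v = 10 and v = 0 → (2.5, 0)
  4u + 2v = 10 and u = 0 → (0, 5)

Evaluating z = u - 3v at each vertex:
  (0, 0): z = 0
  (2.5, 0): z = 2.5
  (0, 5): z = -15

The minimum is at (0, 5) with z = -15.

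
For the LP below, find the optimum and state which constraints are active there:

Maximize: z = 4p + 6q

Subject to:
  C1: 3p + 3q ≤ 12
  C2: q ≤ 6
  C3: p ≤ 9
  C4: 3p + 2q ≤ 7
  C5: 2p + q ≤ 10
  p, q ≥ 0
Optimal: p = 0, q = 3.5
Slack at optimum:
  C1: slack = 1.5
  C2: slack = 2.5
  C3: slack = 9
  C4: slack = 0 (binding)
  C5: slack = 6.5
  p ≥ 0: p = 0 (binding)
  q ≥ 0: q = 3.5
Binding constraints: C4, p ≥ 0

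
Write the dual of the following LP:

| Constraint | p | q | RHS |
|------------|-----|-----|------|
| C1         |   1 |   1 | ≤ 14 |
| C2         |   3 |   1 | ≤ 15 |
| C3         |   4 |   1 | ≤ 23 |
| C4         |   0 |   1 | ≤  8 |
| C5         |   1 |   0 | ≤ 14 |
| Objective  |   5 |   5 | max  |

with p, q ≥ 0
Minimize: z = 14y1 + 15y2 + 23y3 + 8y4 + 14y5

Subject to:
  C1: -y1 - 3y2 - 4y3 - y5 ≤ -5
  C2: -y1 - y2 - y3 - y4 ≤ -5
  y1, y2, y3, y4, y5 ≥ 0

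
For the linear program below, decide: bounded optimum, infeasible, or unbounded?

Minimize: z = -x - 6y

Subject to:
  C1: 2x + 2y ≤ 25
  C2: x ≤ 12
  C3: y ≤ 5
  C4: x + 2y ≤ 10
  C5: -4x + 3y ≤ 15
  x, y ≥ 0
The point (0, 5) satisfies every constraint, so the LP is feasible; the constraints give x ≤ 12 and y ≤ 5, which with x, y ≥ 0 keep the feasible region inside a bounded box. A feasible, bounded LP attains a finite optimum at a vertex.

Bounded optimum: z* = -30 at (0, 5).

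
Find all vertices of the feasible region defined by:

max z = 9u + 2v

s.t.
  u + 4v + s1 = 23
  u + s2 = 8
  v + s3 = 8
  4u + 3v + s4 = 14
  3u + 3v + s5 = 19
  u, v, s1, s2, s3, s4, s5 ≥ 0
Each vertex is the intersection of two constraint boundaries that also satisfies all remaining constraints:
  u = 0 and v = 0 → (0, 0)
  4u + 3v = 14 and v = 0 → (3.5, 0)
  4u + 3v = 14 and u = 0 → (0, 4.667)

Vertices: (0, 0), (3.5, 0), (0, 4.667)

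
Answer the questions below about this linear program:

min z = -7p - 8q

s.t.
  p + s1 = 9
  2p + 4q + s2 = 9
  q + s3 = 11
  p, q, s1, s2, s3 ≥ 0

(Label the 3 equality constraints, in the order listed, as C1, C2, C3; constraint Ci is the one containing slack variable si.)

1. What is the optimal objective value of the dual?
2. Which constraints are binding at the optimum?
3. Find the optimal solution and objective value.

1. -31.5 (by strong duality, equal to the primal optimum)
2. C2, q ≥ 0
3. p = 4.5, q = 0, z = -31.5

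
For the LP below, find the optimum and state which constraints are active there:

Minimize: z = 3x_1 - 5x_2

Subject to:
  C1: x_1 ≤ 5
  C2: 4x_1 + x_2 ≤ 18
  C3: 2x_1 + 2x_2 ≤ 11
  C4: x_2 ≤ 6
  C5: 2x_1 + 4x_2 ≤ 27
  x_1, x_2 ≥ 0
Optimal: x_1 = 0, x_2 = 5.5
Slack at optimum:
  C1: slack = 5
  C2: slack = 12.5
  C3: slack = 0 (binding)
  C4: slack = 0.5
  C5: slack = 5
  x_1 ≥ 0: x_1 = 0 (binding)
  x_2 ≥ 0: x_2 = 5.5
Binding constraints: C3, x_1 ≥ 0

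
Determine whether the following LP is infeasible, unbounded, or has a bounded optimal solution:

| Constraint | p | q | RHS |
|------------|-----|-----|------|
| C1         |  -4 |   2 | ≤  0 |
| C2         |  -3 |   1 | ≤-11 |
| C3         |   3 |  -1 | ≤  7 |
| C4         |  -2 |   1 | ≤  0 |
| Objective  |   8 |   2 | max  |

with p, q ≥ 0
C3 requires 3p - q ≤ 7, while C2 (-3p + q ≤ -11) is equivalent to 3p - q ≥ 11. Together they would need 11 ≤ 3p - q ≤ 7, which is impossible since 11 > 7. No point satisfies all constraints.

The feasible region is empty; the LP is infeasible.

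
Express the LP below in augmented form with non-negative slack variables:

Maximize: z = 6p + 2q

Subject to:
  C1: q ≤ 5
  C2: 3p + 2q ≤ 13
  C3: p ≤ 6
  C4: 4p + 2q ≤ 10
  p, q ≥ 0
max z = 6p + 2q

s.t.
  q + s1 = 5
  3p + 2q + s2 = 13
  p + s3 = 6
  4p + 2q + s4 = 10
  p, q, s1, s2, s3, s4 ≥ 0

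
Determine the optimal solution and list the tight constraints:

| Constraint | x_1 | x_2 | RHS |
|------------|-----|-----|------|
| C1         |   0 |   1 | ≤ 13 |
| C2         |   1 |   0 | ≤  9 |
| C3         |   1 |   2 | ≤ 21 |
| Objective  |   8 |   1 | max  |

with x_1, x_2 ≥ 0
Optimal: x_1 = 9, x_2 = 6
Slack at optimum:
  C1: slack = 7
  C2: slack = 0 (binding)
  C3: slack = 0 (binding)
  x_1 ≥ 0: x_1 = 9
  x_2 ≥ 0: x_2 = 6
Binding constraints: C2, C3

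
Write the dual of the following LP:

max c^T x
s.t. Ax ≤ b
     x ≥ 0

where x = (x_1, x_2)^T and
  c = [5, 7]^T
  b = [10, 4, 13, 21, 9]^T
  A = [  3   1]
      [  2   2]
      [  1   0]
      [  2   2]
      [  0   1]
Minimize: z = 10y1 + 4y2 + 13y3 + 21y4 + 9y5

Subject to:
  C1: -3y1 - 2y2 - y3 - 2y4 ≤ -5
  C2: -y1 - 2y2 - 2y4 - y5 ≤ -7
  y1, y2, y3, y4, y5 ≥ 0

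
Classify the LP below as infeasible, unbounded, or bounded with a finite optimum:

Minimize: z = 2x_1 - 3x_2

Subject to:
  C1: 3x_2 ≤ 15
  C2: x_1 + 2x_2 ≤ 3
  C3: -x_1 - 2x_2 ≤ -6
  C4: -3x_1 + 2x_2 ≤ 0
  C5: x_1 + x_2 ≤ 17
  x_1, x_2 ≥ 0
C2 requires x_1 + 2x_2 ≤ 3, while C3 (-x_1 - 2x_2 ≤ -6) is equivalent to x_1 + 2x_2 ≥ 6. Together they would need 6 ≤ x_1 + 2x_2 ≤ 3, which is impossible since 6 > 3. No point satisfies all constraints.

The feasible region is empty; the LP is infeasible.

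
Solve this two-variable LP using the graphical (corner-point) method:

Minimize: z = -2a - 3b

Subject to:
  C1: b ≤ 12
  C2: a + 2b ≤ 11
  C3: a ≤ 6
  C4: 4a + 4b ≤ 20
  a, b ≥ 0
Each vertex is the intersection of two constraint boundaries that also satisfies all remaining constraints:
  a = 0 and b = 0 → (0, 0)
  4a + 4b = 20 and b = 0 → (5, 0)
  4a + 4b = 20 and a = 0 → (0, 5)

Evaluating z = -2a - 3b at each vertex:
  (0, 0): z = 0
  (5, 0): z = -10
  (0, 5): z = -15

The minimum is at (0, 5) with z = -15.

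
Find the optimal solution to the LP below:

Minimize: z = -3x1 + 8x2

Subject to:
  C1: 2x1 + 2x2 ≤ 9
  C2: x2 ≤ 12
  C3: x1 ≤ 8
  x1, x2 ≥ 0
Each vertex is the intersection of two constraint boundaries that also satisfies all remaining constraints:
  x1 = 0 and x2 = 0 → (0, 0)
  2x1 + 2x2 = 9 and x2 = 0 → (4.5, 0)
  2x1 + 2x2 = 9 and x1 = 0 → (0, 4.5)

Evaluating z = -3x1 + 8x2 at each vertex:
  (0, 0): z = 0
  (4.5, 0): z = -13.5
  (0, 4.5): z = 36

The minimum is at (4.5, 0) with z = -13.5.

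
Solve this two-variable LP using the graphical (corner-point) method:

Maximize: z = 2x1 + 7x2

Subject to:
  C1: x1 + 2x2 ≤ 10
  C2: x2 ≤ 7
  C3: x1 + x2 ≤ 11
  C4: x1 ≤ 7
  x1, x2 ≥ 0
x1 = 0, x2 = 5, z = 35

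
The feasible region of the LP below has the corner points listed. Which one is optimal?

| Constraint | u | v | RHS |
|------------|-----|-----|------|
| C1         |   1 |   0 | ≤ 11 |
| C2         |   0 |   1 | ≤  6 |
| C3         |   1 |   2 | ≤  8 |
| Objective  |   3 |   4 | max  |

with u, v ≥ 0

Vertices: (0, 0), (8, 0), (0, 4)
Evaluating z = 3u + 4v at each vertex:
  (0, 0): z = 0
  (8, 0): z = 24
  (0, 4): z = 16

The largest value is z = 24, attained at (8, 0).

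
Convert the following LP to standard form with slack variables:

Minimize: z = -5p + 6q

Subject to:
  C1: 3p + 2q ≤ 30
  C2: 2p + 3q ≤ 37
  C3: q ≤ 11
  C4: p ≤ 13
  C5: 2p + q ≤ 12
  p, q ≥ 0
min z = -5p + 6q

s.t.
  3p + 2q + s1 = 30
  2p + 3q + s2 = 37
  q + s3 = 11
  p + s4 = 13
  2p + q + s5 = 12
  p, q, s1, s2, s3, s4, s5 ≥ 0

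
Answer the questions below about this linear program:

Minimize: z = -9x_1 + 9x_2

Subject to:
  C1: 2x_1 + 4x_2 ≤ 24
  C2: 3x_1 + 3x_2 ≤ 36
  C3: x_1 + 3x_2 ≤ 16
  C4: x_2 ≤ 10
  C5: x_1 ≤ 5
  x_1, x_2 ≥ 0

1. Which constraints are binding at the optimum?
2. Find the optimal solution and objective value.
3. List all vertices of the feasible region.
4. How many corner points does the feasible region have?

1. C5, x_2 ≥ 0
2. x_1 = 5, x_2 = 0, z = -45
3. (0, 0), (5, 0), (5, 3.5), (4, 4), (0, 5.333)
4. 5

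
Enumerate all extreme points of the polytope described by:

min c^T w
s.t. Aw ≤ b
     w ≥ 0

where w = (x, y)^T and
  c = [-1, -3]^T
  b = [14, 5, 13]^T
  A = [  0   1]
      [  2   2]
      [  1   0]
Each vertex is the intersection of two constraint boundaries that also satisfies all remaining constraints:
  x = 0 and y = 0 → (0, 0)
  2x + 2y = 5 and y = 0 → (2.5, 0)
  2x + 2y = 5 and x = 0 → (0, 2.5)

Vertices: (0, 0), (2.5, 0), (0, 2.5)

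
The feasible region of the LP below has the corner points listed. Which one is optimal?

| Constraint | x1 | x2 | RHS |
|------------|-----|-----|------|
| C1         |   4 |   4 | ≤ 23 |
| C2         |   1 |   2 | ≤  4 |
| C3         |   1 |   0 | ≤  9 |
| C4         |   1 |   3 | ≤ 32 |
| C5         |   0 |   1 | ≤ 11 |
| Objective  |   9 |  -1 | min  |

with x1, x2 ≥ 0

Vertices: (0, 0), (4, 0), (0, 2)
Evaluating z = 9x1 - x2 at each vertex:
  (0, 0): z = 0
  (4, 0): z = 36
  (0, 2): z = -2

The smallest value is z = -2, attained at (0, 2).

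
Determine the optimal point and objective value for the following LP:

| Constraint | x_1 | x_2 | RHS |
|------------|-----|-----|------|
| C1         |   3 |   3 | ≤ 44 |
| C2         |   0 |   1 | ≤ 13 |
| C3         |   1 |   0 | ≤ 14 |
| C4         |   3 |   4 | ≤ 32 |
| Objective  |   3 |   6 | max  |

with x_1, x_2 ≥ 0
Each vertex is the intersection of two constraint boundaries that also satisfies all remaining constraints:
  x_1 = 0 and x_2 = 0 → (0, 0)
  3x_1 + 4x_2 = 32 and x_2 = 0 → (10.67, 0)
  3x_1 + 4x_2 = 32 and x_1 = 0 → (0, 8)

Evaluating z = 3x_1 + 6x_2 at each vertex:
  (0, 0): z = 0
  (10.67, 0): z = 32
  (0, 8): z = 48

The maximum is at (0, 8) with z = 48.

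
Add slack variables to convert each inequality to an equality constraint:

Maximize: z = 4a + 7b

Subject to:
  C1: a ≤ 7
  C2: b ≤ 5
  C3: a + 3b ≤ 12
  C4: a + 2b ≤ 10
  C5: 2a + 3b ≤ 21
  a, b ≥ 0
max z = 4a + 7b

s.t.
  a + s1 = 7
  b + s2 = 5
  a + 3b + s3 = 12
  a + 2b + s4 = 10
  2a + 3b + s5 = 21
  a, b, s1, s2, s3, s4, s5 ≥ 0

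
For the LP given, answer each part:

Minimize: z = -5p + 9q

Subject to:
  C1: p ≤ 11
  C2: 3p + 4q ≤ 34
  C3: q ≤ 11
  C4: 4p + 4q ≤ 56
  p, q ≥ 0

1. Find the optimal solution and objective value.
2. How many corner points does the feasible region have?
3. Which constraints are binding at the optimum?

1. p = 11, q = 0, z = -55
2. 4
3. C1, q ≥ 0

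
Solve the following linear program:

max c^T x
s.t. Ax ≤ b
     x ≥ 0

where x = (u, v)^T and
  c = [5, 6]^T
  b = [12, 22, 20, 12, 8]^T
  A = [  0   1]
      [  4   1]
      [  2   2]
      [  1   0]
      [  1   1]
u = 0, v = 8, z = 48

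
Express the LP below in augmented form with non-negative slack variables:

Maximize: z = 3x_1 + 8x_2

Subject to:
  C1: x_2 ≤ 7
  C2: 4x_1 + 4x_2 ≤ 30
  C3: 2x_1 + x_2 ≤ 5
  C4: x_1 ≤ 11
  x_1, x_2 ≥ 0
max z = 3x_1 + 8x_2

s.t.
  x_2 + s1 = 7
  4x_1 + 4x_2 + s2 = 30
  2x_1 + x_2 + s3 = 5
  x_1 + s4 = 11
  x_1, x_2, s1, s2, s3, s4 ≥ 0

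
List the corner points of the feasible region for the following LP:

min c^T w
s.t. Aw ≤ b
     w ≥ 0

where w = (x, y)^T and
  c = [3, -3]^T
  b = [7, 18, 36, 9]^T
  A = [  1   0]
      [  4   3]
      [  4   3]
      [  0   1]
Each vertex is the intersection of two constraint boundaries that also satisfies all remaining constraints:
  x = 0 and y = 0 → (0, 0)
  4x + 3y = 18 and y = 0 → (4.5, 0)
  4x + 3y = 18 and x = 0 → (0, 6)

Vertices: (0, 0), (4.5, 0), (0, 6)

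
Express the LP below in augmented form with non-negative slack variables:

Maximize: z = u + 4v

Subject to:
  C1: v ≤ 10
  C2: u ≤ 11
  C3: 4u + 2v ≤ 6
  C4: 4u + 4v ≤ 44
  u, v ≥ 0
max z = u + 4v

s.t.
  v + s1 = 10
  u + s2 = 11
  4u + 2v + s3 = 6
  4u + 4v + s4 = 44
  u, v, s1, s2, s3, s4 ≥ 0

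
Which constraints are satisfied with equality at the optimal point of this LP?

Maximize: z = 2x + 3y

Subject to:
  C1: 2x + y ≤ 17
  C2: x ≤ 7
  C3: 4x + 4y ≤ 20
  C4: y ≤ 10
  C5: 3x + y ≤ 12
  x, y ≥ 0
Optimal: x = 0, y = 5
Slack at optimum:
  C1: slack = 12
  C2: slack = 7
  C3: slack = 0 (binding)
  C4: slack = 5
  C5: slack = 7
  x ≥ 0: x = 0 (binding)
  y ≥ 0: y = 5
Binding constraints: C3, x ≥ 0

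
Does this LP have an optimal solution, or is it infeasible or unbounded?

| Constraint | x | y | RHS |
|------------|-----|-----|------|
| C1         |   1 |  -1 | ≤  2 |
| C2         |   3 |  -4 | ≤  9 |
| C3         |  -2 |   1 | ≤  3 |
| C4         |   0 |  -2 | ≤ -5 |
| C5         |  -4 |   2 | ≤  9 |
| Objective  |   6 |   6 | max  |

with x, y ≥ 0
Feasible point: (0, 3) satisfies every constraint, so the LP is feasible.
Direction d = (1, 1): for each constraint row a, a·d ≤ 0 —
  (1)(1) + (-1)(1) = 0 ≤ 0
  (3)(1) + (-4)(1) = -1 ≤ 0
  (-2)(1) + (1)(1) = -1 ≤ 0
  (0)(1) + (-2)(1) = -2 ≤ 0
  (-4)(1) + (2)(1) = -2 ≤ 0
and d ≥ 0, so (0, 3) + t·d stays feasible for every t ≥ 0. Along this ray z = 6x + 6y changes by 12 per unit t, so z → +∞.

Unbounded — the objective can increase without bound over the feasible region.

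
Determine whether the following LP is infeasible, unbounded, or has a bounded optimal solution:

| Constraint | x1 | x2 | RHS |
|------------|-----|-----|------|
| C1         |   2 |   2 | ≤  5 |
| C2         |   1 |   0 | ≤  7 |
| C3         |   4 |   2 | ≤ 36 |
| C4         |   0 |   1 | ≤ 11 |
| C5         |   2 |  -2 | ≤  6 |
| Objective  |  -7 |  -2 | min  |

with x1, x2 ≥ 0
The point (2.5, 0) satisfies every constraint, so the LP is feasible; the constraints give x1 ≤ 7 and x2 ≤ 11, which with x1, x2 ≥ 0 keep the feasible region inside a bounded box. A feasible, bounded LP attains a finite optimum at a vertex.

Evaluating z = -7x1 - 2x2 at each vertex:
  (0, 0): z = 0
  (2.5, 0): z = -17.5
  (0, 2.5): z = -5

Bounded optimum: z* = -17.5 at (2.5, 0).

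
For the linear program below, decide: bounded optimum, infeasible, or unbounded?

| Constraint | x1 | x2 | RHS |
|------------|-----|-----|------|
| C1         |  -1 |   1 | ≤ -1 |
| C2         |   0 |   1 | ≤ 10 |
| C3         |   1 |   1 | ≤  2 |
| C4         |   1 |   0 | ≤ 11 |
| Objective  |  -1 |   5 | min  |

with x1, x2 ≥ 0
The point (2, 0) satisfies every constraint, so the LP is feasible; the constraints give x1 ≤ 11 and x2 ≤ 10, which with x1, x2 ≥ 0 keep the feasible region inside a bounded box. A feasible, bounded LP attains a finite optimum at a vertex.

Bounded optimum: z* = -2 at (2, 0).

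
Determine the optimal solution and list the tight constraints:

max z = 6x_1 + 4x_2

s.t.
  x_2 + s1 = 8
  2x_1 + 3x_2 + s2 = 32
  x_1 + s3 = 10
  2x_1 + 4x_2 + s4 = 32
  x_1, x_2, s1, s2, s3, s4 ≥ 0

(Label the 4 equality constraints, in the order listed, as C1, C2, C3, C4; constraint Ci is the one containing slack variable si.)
Optimal: x_1 = 10, x_2 = 3
Binding: C3, C4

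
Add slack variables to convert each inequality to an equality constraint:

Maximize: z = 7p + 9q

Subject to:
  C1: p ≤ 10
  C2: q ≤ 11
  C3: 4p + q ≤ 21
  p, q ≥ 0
max z = 7p + 9q

s.t.
  p + s1 = 10
  q + s2 = 11
  4p + q + s3 = 21
  p, q, s1, s2, s3 ≥ 0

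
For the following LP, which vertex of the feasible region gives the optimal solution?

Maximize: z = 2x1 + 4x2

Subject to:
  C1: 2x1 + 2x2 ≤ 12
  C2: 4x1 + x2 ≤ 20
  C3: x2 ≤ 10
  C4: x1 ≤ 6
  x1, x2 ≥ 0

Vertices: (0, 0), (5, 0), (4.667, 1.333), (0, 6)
Evaluating z = 2x1 + 4x2 at each vertex:
  (0, 0): z = 0
  (5, 0): z = 10
  (4.667, 1.333): z = 14.67
  (0, 6): z = 24

The largest value is z = 24, attained at (0, 6).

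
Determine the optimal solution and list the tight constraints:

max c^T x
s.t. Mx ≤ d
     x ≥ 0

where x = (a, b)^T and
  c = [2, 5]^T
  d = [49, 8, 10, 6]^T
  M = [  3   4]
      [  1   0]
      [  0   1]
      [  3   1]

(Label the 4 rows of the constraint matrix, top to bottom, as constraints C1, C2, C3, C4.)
Optimal: a = 0, b = 6
Slack at optimum:
  C1: slack = 25
  C2: slack = 8
  C3: slack = 4
  C4: slack = 0 (binding)
  a ≥ 0: a = 0 (binding)
  b ≥ 0: b = 6
Binding constraints: C4, a ≥ 0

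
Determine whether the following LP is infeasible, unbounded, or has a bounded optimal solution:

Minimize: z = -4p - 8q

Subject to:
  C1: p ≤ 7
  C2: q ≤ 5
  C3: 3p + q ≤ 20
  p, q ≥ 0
The point (5, 5) satisfies every constraint, so the LP is feasible; the constraints give p ≤ 7 and q ≤ 5, which with p, q ≥ 0 keep the feasible region inside a bounded box. A feasible, bounded LP attains a finite optimum at a vertex.

Bounded optimum: z* = -60 at (5, 5).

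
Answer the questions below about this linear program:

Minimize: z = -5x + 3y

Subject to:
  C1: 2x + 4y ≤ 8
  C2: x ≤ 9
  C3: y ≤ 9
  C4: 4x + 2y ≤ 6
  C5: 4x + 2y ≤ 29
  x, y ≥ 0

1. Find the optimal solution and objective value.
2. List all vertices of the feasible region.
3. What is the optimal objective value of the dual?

1. x = 1.5, y = 0, z = -7.5
2. (0, 0), (1.5, 0), (0.6667, 1.667), (0, 2)
3. -7.5 (by strong duality, equal to the primal optimum)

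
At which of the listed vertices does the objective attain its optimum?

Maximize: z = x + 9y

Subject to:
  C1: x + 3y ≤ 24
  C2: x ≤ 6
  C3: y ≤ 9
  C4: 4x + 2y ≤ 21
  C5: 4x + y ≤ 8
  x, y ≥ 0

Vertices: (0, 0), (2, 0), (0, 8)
Evaluating z = x + 9y at each vertex:
  (0, 0): z = 0
  (2, 0): z = 2
  (0, 8): z = 72

The largest value is z = 72, attained at (0, 8).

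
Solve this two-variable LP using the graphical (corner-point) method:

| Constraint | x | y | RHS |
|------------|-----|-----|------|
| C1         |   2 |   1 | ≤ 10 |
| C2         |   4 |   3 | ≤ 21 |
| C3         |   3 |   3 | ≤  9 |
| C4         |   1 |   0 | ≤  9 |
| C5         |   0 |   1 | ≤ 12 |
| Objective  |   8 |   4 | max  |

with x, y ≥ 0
Each vertex is the intersection of two constraint boundaries that also satisfies all remaining constraints:
  x = 0 and y = 0 → (0, 0)
  3x + 3y = 9 and y = 0 → (3, 0)
  3x + 3y = 9 and x = 0 → (0, 3)

Evaluating z = 8x + 4y at each vertex:
  (0, 0): z = 0
  (3, 0): z = 24
  (0, 3): z = 12

The maximum is at (3, 0) with z = 24.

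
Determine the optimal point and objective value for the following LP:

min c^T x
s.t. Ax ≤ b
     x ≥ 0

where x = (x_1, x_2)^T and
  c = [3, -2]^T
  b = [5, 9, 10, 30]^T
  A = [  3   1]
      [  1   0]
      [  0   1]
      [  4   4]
Each vertex is the intersection of two constraint boundaries that also satisfies all remaining constraints:
  x_1 = 0 and x_2 = 0 → (0, 0)
  3x_1 + x_2 = 5 and x_2 = 0 → (1.667, 0)
  3x_1 + x_2 = 5 and x_1 = 0 → (0, 5)

Evaluating z = 3x_1 - 2x_2 at each vertex:
  (0, 0): z = 0
  (1.667, 0): z = 5
  (0, 5): z = -10

The minimum is at (0, 5) with z = -10.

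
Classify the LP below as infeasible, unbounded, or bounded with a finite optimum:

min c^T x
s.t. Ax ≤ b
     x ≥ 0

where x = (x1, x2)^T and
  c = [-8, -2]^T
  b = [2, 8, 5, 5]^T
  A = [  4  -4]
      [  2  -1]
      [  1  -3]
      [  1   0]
Feasible point: (0, 0) satisfies every constraint, so the LP is feasible.
Direction d = (0, 1): for each constraint row a, a·d ≤ 0 —
  (4)(0) + (-4)(1) = -4 ≤ 0
  (2)(0) + (-1)(1) = -1 ≤ 0
  (1)(0) + (-3)(1) = -3 ≤ 0
  (1)(0) + (0)(1) = 0 ≤ 0
and d ≥ 0, so (0, 0) + t·d stays feasible for every t ≥ 0. Along this ray z = -8x1 - 2x2 changes by -2 per unit t, so z → −∞.

The LP is unbounded; z can be made arbitrarily small.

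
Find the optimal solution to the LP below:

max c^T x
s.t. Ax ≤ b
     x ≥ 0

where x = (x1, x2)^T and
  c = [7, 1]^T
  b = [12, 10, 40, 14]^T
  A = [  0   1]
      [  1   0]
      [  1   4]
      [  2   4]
Each vertex is the intersection of two constraint boundaries that also satisfies all remaining constraints:
  x1 = 0 and x2 = 0 → (0, 0)
  2x1 + 4x2 = 14 and x2 = 0 → (7, 0)
  2x1 + 4x2 = 14 and x1 = 0 → (0, 3.5)

Evaluating z = 7x1 + x2 at each vertex:
  (0, 0): z = 0
  (7, 0): z = 49
  (0, 3.5): z = 3.5

The maximum is at (7, 0) with z = 49.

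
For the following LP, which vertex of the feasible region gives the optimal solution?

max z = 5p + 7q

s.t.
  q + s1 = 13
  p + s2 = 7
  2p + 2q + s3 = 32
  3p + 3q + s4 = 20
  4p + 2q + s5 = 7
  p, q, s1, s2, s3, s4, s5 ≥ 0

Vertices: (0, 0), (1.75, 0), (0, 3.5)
Evaluating z = 5p + 7q at each vertex:
  (0, 0): z = 0
  (1.75, 0): z = 8.75
  (0, 3.5): z = 24.5

The largest value is z = 24.5, attained at (0, 3.5).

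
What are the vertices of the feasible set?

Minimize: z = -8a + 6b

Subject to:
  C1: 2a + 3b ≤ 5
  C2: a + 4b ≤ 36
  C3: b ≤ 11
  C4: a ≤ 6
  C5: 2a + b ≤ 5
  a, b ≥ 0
Each vertex is the intersection of two constraint boundaries that also satisfies all remaining constraints:
  a = 0 and b = 0 → (0, 0)
  2a + 3b = 5 and 2a + b = 5 → (2.5, 0)
  2a + 3b = 5 and a = 0 → (0, 1.667)

Vertices: (0, 0), (2.5, 0), (0, 1.667)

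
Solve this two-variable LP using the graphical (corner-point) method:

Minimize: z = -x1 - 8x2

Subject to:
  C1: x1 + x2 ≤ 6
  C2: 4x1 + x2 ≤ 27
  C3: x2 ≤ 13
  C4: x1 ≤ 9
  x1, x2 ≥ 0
Each vertex is the intersection of two constraint boundaries that also satisfies all remaining constraints:
  x1 = 0 and x2 = 0 → (0, 0)
  x1 + x2 = 6 and x2 = 0 → (6, 0)
  x1 + x2 = 6 and x1 = 0 → (0, 6)

Evaluating z = -x1 - 8x2 at each vertex:
  (0, 0): z = 0
  (6, 0): z = -6
  (0, 6): z = -48

The minimum is at (0, 6) with z = -48.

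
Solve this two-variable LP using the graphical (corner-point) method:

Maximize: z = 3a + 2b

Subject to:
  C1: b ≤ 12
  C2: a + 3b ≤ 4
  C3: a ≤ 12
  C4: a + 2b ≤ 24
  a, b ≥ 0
a = 4, b = 0, z = 12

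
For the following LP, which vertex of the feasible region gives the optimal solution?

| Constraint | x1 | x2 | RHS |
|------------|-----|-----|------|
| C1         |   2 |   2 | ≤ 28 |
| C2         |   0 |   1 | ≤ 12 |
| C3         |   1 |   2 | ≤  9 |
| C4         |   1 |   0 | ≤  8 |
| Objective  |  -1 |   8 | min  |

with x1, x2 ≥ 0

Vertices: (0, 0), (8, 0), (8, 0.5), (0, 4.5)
Evaluating z = -x1 + 8x2 at each vertex:
  (0, 0): z = 0
  (8, 0): z = -8
  (8, 0.5): z = -4
  (0, 4.5): z = 36

The smallest value is z = -8, attained at (8, 0).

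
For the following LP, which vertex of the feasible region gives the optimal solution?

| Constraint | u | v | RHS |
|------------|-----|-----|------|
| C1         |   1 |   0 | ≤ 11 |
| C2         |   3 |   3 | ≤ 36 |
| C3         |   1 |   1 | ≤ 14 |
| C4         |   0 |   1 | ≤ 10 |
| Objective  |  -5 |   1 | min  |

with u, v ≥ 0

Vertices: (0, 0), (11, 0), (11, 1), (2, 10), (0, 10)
(11, 0) with z = -55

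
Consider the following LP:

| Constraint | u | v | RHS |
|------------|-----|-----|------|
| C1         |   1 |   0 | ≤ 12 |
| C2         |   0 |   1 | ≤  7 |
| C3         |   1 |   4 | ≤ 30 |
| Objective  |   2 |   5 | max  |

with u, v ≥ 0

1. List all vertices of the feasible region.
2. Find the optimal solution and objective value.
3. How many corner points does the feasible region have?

1. (0, 0), (12, 0), (12, 4.5), (2, 7), (0, 7)
2. u = 12, v = 4.5, z = 46.5
3. 5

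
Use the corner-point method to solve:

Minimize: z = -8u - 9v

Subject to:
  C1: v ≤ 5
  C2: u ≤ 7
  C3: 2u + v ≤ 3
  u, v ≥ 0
Each vertex is the intersection of two constraint boundaries that also satisfies all remaining constraints:
  u = 0 and v = 0 → (0, 0)
  2u + v = 3 and v = 0 → (1.5, 0)
  2u + v = 3 and u = 0 → (0, 3)

Evaluating z = -8u - 9v at each vertex:
  (0, 0): z = 0
  (1.5, 0): z = -12
  (0, 3): z = -27

The minimum is at (0, 3) with z = -27.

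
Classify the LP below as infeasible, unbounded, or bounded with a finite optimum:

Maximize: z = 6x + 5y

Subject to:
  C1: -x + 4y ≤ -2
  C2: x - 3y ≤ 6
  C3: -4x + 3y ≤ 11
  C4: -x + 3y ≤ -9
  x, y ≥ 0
C2 requires x - 3y ≤ 6, while C4 (-x + 3y ≤ -9) is equivalent to x - 3y ≥ 9. Together they would need 9 ≤ x - 3y ≤ 6, which is impossible since 9 > 6. No point satisfies all constraints.

The feasible region is empty; the LP is infeasible.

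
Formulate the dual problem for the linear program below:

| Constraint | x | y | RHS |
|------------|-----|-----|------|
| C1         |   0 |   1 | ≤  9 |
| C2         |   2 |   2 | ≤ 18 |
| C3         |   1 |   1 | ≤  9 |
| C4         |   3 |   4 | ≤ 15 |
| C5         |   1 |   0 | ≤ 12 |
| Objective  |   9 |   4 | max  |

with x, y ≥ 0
Minimize: z = 9y1 + 18y2 + 9y3 + 15y4 + 12y5

Subject to:
  C1: -2y2 - y3 - 3y4 - y5 ≤ -9
  C2: -y1 - 2y2 - y3 - 4y4 ≤ -4
  y1, y2, y3, y4, y5 ≥ 0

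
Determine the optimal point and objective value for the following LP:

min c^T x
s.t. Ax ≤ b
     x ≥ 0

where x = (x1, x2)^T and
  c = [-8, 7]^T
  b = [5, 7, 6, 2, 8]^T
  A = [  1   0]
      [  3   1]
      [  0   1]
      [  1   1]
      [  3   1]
Each vertex is the intersection of two constraint boundaries that also satisfies all remaining constraints:
  x1 = 0 and x2 = 0 → (0, 0)
  x1 + x2 = 2 and x2 = 0 → (2, 0)
  x1 + x2 = 2 and x1 = 0 → (0, 2)

Evaluating z = -8x1 + 7x2 at each vertex:
  (0, 0): z = 0
  (2, 0): z = -16
  (0, 2): z = 14

The minimum is at (2, 0) with z = -16.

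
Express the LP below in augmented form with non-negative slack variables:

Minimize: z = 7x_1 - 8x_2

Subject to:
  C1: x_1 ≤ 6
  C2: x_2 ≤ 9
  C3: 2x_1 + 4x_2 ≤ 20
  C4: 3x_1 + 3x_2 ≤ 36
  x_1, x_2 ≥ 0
min z = 7x_1 - 8x_2

s.t.
  x_1 + s1 = 6
  x_2 + s2 = 9
  2x_1 + 4x_2 + s3 = 20
  3x_1 + 3x_2 + s4 = 36
  x_1, x_2, s1, s2, s3, s4 ≥ 0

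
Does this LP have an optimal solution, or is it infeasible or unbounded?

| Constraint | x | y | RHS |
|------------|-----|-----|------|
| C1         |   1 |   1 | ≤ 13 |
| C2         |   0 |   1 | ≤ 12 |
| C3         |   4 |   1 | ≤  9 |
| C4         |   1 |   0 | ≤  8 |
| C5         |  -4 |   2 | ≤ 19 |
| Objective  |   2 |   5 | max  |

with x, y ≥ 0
The point (0, 9) satisfies every constraint, so the LP is feasible; the constraints give x ≤ 8 and y ≤ 12, which with x, y ≥ 0 keep the feasible region inside a bounded box. A feasible, bounded LP attains a finite optimum at a vertex.

Evaluating z = 2x + 5y at each vertex:
  (0, 0): z = 0
  (2.25, 0): z = 4.5
  (0, 9): z = 45

The LP has an optimal solution: (0, 9) with z = 45.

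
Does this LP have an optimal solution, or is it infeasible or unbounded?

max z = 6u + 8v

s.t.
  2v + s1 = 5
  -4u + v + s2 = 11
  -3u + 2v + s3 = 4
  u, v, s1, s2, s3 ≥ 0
Feasible point: (0, 0) satisfies every constraint, so the LP is feasible.
Direction d = (1, 0): for each constraint row a, a·d ≤ 0 —
  (0)(1) + (2)(0) = 0 ≤ 0
  (-4)(1) + (1)(0) = -4 ≤ 0
  (-3)(1) + (2)(0) = -3 ≤ 0
and d ≥ 0, so (0, 0) + t·d stays feasible for every t ≥ 0. Along this ray z = 6u + 8v changes by 6 per unit t, so z → +∞.

Unbounded: there is a feasible ray along which z → +∞.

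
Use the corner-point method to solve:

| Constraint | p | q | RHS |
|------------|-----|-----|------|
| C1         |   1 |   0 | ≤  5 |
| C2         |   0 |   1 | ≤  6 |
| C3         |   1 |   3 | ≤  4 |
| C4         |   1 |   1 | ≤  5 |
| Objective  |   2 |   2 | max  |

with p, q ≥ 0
p = 4, q = 0, z = 8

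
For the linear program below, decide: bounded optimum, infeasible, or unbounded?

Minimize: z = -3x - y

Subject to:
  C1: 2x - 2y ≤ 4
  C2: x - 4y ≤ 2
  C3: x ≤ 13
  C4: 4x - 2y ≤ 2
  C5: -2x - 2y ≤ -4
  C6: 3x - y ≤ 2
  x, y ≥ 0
Feasible point: (0, 2) satisfies every constraint, so the LP is feasible.
Direction d = (0, 1): for each constraint row a, a·d ≤ 0 —
  (2)(0) + (-2)(1) = -2 ≤ 0
  (1)(0) + (-4)(1) = -4 ≤ 0
  (1)(0) + (0)(1) = 0 ≤ 0
  (4)(0) + (-2)(1) = -2 ≤ 0
  (-2)(0) + (-2)(1) = -2 ≤ 0
  (3)(0) + (-1)(1) = -1 ≤ 0
and d ≥ 0, so (0, 2) + t·d stays feasible for every t ≥ 0. Along this ray z = -3x - y changes by -1 per unit t, so z → −∞.

Unbounded: there is a feasible ray along which z → −∞.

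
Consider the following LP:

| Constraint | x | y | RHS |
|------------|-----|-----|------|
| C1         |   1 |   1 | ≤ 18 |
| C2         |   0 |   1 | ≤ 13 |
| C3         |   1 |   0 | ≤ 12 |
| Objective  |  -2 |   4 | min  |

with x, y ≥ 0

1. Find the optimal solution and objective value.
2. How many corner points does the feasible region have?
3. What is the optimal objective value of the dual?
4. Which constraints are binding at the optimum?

1. x = 12, y = 0, z = -24
2. 5
3. -24 (by strong duality, equal to the primal optimum)
4. C3, y ≥ 0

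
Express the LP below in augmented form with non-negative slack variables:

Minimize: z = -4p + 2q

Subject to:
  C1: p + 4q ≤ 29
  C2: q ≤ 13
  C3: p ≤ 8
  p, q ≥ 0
min z = -4p + 2q

s.t.
  p + 4q + s1 = 29
  q + s2 = 13
  p + s3 = 8
  p, q, s1, s2, s3 ≥ 0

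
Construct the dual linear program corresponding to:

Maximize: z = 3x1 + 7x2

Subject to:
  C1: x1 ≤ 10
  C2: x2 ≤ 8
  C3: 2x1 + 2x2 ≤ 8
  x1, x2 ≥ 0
Minimize: z = 10y1 + 8y2 + 8y3

Subject to:
  C1: -y1 - 2y3 ≤ -3
  C2: -y2 - 2y3 ≤ -7
  y1, y2, y3 ≥ 0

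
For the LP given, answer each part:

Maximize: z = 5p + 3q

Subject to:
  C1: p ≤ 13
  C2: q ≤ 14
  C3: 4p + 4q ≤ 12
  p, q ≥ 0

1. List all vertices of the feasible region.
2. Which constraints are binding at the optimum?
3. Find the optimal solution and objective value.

1. (0, 0), (3, 0), (0, 3)
2. C3, q ≥ 0
3. p = 3, q = 0, z = 15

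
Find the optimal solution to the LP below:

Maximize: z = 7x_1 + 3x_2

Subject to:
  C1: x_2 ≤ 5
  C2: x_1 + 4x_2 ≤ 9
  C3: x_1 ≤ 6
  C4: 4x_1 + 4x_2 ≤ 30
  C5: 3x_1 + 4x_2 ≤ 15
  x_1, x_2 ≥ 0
Each vertex is the intersection of two constraint boundaries that also satisfies all remaining constraints:
  x_1 = 0 and x_2 = 0 → (0, 0)
  3x_1 + 4x_2 = 15 and x_2 = 0 → (5, 0)
  x_1 + 4x_2 = 9 and 3x_1 + 4x_2 = 15 → (3, 1.5)
  x_1 + 4x_2 = 9 and x_1 = 0 → (0, 2.25)

Evaluating z = 7x_1 + 3x_2 at each vertex:
  (0, 0): z = 0
  (5, 0): z = 35
  (3, 1.5): z = 25.5
  (0, 2.25): z = 6.75

The maximum is at (5, 0) with z = 35.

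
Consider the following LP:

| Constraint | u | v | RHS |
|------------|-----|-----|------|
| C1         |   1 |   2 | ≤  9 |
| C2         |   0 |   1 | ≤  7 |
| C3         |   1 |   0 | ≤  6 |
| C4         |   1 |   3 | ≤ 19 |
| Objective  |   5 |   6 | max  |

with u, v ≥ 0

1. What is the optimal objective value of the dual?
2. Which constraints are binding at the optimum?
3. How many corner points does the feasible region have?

1. 39 (by strong duality, equal to the primal optimum)
2. C1, C3
3. 4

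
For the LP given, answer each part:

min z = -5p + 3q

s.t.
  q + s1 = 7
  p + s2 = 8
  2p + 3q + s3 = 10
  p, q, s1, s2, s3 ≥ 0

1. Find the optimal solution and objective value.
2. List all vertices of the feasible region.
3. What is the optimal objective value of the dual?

1. p = 5, q = 0, z = -25
2. (0, 0), (5, 0), (0, 3.333)
3. -25 (by strong duality, equal to the primal optimum)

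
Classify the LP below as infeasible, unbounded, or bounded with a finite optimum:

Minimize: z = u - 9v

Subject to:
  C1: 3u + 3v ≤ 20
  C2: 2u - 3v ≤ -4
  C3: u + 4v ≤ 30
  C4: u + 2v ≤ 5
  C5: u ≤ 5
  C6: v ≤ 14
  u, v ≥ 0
The point (0, 2.5) satisfies every constraint, so the LP is feasible; the constraints give u ≤ 5 and v ≤ 14, which with u, v ≥ 0 keep the feasible region inside a bounded box. A feasible, bounded LP attains a finite optimum at a vertex.

Evaluating z = u - 9v at each vertex:
  (0, 1.333): z = -12
  (1, 2): z = -17
  (0, 2.5): z = -22.5

Feasible with finite optimum z* = -22.5 at (0, 2.5).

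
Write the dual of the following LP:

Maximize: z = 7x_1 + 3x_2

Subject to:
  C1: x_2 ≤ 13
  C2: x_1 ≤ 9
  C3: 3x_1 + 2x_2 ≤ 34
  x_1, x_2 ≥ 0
Minimize: z = 13y1 + 9y2 + 34y3

Subject to:
  C1: -y2 - 3y3 ≤ -7
  C2: -y1 - 2y3 ≤ -3
  y1, y2, y3 ≥ 0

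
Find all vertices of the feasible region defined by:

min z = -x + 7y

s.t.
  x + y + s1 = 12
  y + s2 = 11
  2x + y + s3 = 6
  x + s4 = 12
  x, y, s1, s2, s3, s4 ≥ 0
Each vertex is the intersection of two constraint boundaries that also satisfies all remaining constraints:
  x = 0 and y = 0 → (0, 0)
  2x + y = 6 and y = 0 → (3, 0)
  2x + y = 6 and x = 0 → (0, 6)

Vertices: (0, 0), (3, 0), (0, 6)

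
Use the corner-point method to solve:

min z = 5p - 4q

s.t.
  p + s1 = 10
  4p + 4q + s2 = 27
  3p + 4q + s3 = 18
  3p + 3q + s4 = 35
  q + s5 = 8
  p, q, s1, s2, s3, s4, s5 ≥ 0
p = 0, q = 4.5, z = -18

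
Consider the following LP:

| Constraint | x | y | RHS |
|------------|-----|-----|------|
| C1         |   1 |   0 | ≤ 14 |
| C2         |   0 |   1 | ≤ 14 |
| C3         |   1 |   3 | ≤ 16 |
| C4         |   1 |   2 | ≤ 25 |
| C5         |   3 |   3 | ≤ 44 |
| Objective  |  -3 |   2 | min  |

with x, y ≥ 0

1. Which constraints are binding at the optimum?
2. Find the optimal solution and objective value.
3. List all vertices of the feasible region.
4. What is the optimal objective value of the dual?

1. C1, y ≥ 0
2. x = 14, y = 0, z = -42
3. (0, 0), (14, 0), (14, 0.6667), (0, 5.333)
4. -42 (by strong duality, equal to the primal optimum)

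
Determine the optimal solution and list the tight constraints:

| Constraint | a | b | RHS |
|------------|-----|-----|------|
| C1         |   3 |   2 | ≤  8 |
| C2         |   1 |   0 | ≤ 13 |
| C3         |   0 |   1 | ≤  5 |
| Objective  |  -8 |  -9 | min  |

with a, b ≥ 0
Optimal: a = 0, b = 4
Binding: C1, a ≥ 0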